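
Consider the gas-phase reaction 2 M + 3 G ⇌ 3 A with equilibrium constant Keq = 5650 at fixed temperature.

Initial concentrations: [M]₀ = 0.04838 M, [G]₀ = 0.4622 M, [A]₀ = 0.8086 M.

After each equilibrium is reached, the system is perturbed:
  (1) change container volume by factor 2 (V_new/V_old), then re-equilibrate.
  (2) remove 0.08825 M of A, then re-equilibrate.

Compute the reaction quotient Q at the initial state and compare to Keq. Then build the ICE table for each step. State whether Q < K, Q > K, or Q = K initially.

Q₀ = 2288; Q < K (proceeds forward)

Q₀ = 2288 vs Keq = 5650 ⇒ Q<K, forward
Step 1:
                   M          G          A
  Initial    0.04838     0.4622     0.8086
  Change    -0.01406   -0.02109    0.02109
  Equil      0.03432     0.4411     0.8297
  solve Keq expr → x = 0.007031; check Q = 5650
Then change container volume by factor 2 (V_new/V_old).
Step 2:
                   M          G          A
  Initial    0.01716     0.2206     0.4148
  Change     0.01157    0.01736   -0.01736
  Equil      0.02873     0.2379     0.3975
  solve Keq expr → x = -0.005786; check Q = 5650
Then remove 0.08825 M of A.
Step 3:
                   M          G          A
  Initial    0.02873     0.2379     0.3092
  Change   -0.006673   -0.01001    0.01001
  Equil      0.02206     0.2279     0.3192
  solve Keq expr → x = 0.003337; check Q = 5650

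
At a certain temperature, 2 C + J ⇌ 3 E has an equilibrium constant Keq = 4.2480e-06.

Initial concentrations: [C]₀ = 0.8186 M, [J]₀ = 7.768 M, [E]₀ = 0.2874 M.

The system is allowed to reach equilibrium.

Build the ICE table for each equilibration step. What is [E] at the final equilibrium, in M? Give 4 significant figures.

[E]_eq = 0.03195 M

Q₀ = 0.00456 vs Keq = 4.2480e-06 ⇒ Q>K, reverse
Step 1:
                   C          J          E
  I           0.8186      7.768     0.2874
  C           0.1703    0.08515    -0.2554
  E           0.9889      7.853    0.03195
  solve Keq expr → x = -0.08515; check Q = 4.2480e-06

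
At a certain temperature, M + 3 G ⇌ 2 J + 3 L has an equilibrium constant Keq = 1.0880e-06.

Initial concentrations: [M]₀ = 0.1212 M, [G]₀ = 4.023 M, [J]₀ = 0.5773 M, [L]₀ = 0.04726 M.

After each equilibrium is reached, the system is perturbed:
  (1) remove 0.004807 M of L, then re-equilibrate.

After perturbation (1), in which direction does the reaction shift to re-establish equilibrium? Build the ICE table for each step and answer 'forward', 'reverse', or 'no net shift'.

Direction: forward

Q₀ = 4.4579e-06 vs Keq = 1.0880e-06 ⇒ Q>K, reverse
Step 1:
                    M           G           J           L
  I            0.1212       4.023      0.5773     0.04726
  C          0.005586     0.01676    -0.01117    -0.01676
  E            0.1268        4.04      0.5661      0.0305
  solve Keq expr → x = -0.005586; check Q = 1.0880e-06
Then remove 0.004807 M of L.
Step 2:
                    M           G           J           L
  I            0.1268        4.04      0.5661     0.02569
  C         -0.001514   -0.004543    0.003029    0.004543
  E            0.1253       4.035      0.5692     0.03024
  solve Keq expr → x = 0.001514; check Q = 1.0880e-06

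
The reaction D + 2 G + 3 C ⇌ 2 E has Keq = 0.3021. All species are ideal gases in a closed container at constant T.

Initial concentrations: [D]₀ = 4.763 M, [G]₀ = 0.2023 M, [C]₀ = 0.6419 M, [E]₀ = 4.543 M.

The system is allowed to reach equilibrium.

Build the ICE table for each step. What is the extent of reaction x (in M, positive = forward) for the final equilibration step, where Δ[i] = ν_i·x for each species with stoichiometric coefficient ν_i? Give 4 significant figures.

x = -0.4363 M

Q₀ = 400.3 vs Keq = 0.3021 ⇒ Q>K, reverse
Step 1:
                  D         G         C         E
  Initial     4.763    0.2023    0.6419     4.543
  Change     0.4363    0.8726     1.309   -0.8726
  Equil       5.199     1.075     1.951      3.67
  solve Keq expr → x = -0.4363; check Q = 0.3021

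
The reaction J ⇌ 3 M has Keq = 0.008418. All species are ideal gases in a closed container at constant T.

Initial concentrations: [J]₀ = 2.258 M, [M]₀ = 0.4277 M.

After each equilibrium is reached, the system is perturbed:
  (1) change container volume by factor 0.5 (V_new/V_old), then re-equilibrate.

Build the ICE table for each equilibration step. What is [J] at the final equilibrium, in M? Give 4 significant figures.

Q₀ = 0.03465 vs Keq = 0.008418 ⇒ Q>K, reverse
Step 1:
                  J         M
  Initial     2.258    0.4277
  Change    0.05292   -0.1588
  Equil       2.311    0.2689
  solve Keq expr → x = -0.05292; check Q = 0.008418
Then change container volume by factor 0.5 (V_new/V_old).
Step 2:
                  J         M
  Initial     4.622    0.5379
  Change    0.06581   -0.1974
  Equil       4.688    0.3405
  solve Keq expr → x = -0.06581; check Q = 0.008418

[J]_eq = 4.688 M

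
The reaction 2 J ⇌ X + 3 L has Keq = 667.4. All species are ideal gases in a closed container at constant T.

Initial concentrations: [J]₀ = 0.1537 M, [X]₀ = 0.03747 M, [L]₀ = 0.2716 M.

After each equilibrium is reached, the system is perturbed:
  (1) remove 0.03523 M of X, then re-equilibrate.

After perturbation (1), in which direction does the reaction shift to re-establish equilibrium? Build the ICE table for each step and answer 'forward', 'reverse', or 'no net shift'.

Direction: forward

Q₀ = 0.03178 vs Keq = 667.4 ⇒ Q<K, forward
Step 1:
                   J          X          L
  I           0.1537    0.03747     0.2716
  C          -0.1492    0.07459     0.2238
  E         0.004518     0.1121     0.4954
  solve Keq expr → x = 0.07459; check Q = 667.4
Then remove 0.03523 M of X.
Step 2:
                   J          X          L
  I         0.004518    0.07683     0.4954
  C       -7.5494e-04 3.7747e-04   0.001132
  E         0.003763    0.07721     0.4965
  solve Keq expr → x = 3.7747e-04; check Q = 667.4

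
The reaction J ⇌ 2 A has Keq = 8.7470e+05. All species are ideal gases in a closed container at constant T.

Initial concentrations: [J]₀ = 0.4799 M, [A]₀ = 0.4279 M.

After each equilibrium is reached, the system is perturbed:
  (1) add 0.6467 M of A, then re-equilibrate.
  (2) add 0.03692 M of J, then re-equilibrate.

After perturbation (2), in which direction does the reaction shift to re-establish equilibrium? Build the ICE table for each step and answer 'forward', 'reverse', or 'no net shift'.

Q₀ = 0.3815 vs Keq = 8.7470e+05 ⇒ Q<K, forward
Step 1:
                   J          A
  I           0.4799     0.4279
  C          -0.4799     0.9598
  E       2.2016e-06      1.388
  solve Keq expr → x = 0.4799; check Q = 8.7470e+05
Then add 0.6467 M of A.
Step 2:
                   J          A
  I       2.2016e-06      2.034
  C       2.5301e-06 -5.0601e-06
  E       4.7316e-06      2.034
  solve Keq expr → x = -2.5301e-06; check Q = 8.7470e+05
Then add 0.03692 M of J.
Step 3:
                   J          A
  I          0.03692      2.034
  C         -0.03692    0.07384
  E       5.0813e-06      2.108
  solve Keq expr → x = 0.03692; check Q = 8.7470e+05

Direction: forward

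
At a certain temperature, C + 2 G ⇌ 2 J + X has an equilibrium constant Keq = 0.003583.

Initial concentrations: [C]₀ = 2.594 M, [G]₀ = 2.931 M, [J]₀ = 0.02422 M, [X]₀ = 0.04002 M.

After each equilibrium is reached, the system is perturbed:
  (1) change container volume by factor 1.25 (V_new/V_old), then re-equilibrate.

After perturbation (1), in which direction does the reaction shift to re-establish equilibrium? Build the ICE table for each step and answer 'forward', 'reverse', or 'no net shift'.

Direction: no net shift

Q₀ = 1.0535e-06 vs Keq = 0.003583 ⇒ Q<K, forward
Step 1:
                    C           G           J           X
  init          2.594       2.931     0.02422     0.04002
  Δ           -0.2159     -0.4318      0.4318      0.2159
  eq            2.378       2.499       0.456      0.2559
  solve Keq expr → x = 0.2159; check Q = 0.003583
Then change container volume by factor 1.25 (V_new/V_old).
Step 2:
                    C           G           J           X
  init          1.902       1.999      0.3648      0.2047
  Δ                 0           0           0           0
  eq            1.902       1.999      0.3648      0.2047
  solve Keq expr → x = 0; check Q = 0.003583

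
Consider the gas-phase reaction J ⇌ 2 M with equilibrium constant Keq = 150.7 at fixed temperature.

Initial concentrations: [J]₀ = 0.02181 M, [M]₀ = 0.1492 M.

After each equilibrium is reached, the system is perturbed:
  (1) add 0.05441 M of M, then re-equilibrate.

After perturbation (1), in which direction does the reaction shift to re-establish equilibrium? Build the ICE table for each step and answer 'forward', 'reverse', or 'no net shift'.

Q₀ = 1.021 vs Keq = 150.7 ⇒ Q<K, forward
Step 1:
                  J         M
  I         0.02181    0.1492
  C        -0.02156   0.04313
  E       2.4546e-04    0.1923
  solve Keq expr → x = 0.02156; check Q = 150.7
Then add 0.05441 M of M.
Step 2:
                  J         M
  I       2.4546e-04    0.2467
  C       1.5749e-04 -3.1499e-04
  E       4.0295e-04    0.2464
  solve Keq expr → x = -1.5749e-04; check Q = 150.7

Direction: reverse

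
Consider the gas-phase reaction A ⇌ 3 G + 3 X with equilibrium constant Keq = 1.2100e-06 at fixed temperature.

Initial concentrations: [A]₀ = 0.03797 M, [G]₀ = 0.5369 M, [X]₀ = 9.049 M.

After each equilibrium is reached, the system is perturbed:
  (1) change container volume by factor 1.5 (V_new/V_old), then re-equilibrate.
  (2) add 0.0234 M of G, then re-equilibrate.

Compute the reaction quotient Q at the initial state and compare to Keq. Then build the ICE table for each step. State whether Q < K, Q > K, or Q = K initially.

Q₀ = 3020; Q > K (proceeds reverse)

Q₀ = 3020 vs Keq = 1.2100e-06 ⇒ Q>K, reverse
Step 1:
                    A           G           X
  Initial     0.03797      0.5369       9.049
  Change       0.1787     -0.5361     -0.5361
  Equil        0.2167  7.5185e-04       8.513
  solve Keq expr → x = -0.1787; check Q = 1.2100e-06
Then change container volume by factor 1.5 (V_new/V_old).
Step 2:
                    A           G           X
  Initial      0.1445  5.0123e-04       5.675
  Change  -1.6117e-04  4.8352e-04  4.8352e-04
  Equil        0.1443  9.8475e-04       5.676
  solve Keq expr → x = 1.6117e-04; check Q = 1.2100e-06
Then add 0.0234 M of G.
Step 3:
                    A           G           X
  Initial      0.1443     0.02438       5.676
  Change     0.007793    -0.02338    -0.02338
  Equil        0.1521    0.001006       5.652
  solve Keq expr → x = -0.007793; check Q = 1.2100e-06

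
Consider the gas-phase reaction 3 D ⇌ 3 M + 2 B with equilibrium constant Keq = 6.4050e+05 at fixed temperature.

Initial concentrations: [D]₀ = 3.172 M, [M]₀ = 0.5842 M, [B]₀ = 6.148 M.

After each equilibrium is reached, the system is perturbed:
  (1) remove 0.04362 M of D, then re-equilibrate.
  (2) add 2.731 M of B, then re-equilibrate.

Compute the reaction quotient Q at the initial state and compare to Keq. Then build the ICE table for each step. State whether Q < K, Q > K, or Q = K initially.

Q₀ = 0.2361; Q < K (proceeds forward)

Q₀ = 0.2361 vs Keq = 6.4050e+05 ⇒ Q<K, forward
Step 1:
                   D          M          B
  init         3.172     0.5842      6.148
  Δ           -3.003      3.003      2.002
  eq          0.1686      3.588       8.15
  solve Keq expr → x = 1.001; check Q = 6.4050e+05
Then remove 0.04362 M of D.
Step 2:
                   D          M          B
  init        0.1249      3.588       8.15
  Δ           0.0413    -0.0413   -0.02754
  eq          0.1662      3.546      8.123
  solve Keq expr → x = -0.01377; check Q = 6.4050e+05
Then add 2.731 M of B.
Step 3:
                   D          M          B
  init        0.1662      3.546      10.85
  Δ          0.03327   -0.03327   -0.02218
  eq          0.1995      3.513      10.83
  solve Keq expr → x = -0.01109; check Q = 6.4050e+05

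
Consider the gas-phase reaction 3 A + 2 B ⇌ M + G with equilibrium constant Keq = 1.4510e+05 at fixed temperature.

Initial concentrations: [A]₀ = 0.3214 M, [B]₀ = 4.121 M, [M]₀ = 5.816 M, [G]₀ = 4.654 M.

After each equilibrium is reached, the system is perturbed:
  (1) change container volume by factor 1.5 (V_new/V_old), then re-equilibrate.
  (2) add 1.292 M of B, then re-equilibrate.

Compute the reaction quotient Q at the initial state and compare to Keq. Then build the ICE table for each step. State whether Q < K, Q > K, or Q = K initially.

Q₀ = 48.01 vs Keq = 1.4510e+05 ⇒ Q<K, forward
Step 1:
                  A         B         M         G
  init       0.3214     4.121     5.816     4.654
  Δ         -0.2981   -0.1988   0.09938   0.09938
  eq        0.02327     3.922     5.915     4.753
  solve Keq expr → x = 0.09938; check Q = 1.4510e+05
Then change container volume by factor 1.5 (V_new/V_old).
Step 2:
                  A         B         M         G
  init      0.01551     2.615     3.944     3.169
  Δ        0.007714  0.005143 -0.002571 -0.002571
  eq        0.02323      2.62     3.941     3.166
  solve Keq expr → x = -0.002571; check Q = 1.4510e+05
Then add 1.292 M of B.
Step 3:
                  A         B         M         G
  init      0.02323     3.912     3.941     3.166
  Δ        -0.00543  -0.00362   0.00181   0.00181
  eq         0.0178     3.908     3.943     3.168
  solve Keq expr → x = 0.00181; check Q = 1.4510e+05

Q₀ = 48.01; Q < K (proceeds forward)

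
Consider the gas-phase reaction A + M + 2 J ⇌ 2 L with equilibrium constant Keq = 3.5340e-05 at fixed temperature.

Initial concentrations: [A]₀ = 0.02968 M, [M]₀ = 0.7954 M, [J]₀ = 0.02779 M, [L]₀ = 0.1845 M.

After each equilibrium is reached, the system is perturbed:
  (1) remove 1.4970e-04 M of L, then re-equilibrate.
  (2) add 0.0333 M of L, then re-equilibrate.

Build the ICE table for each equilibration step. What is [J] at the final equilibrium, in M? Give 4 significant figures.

Q₀ = 1867 vs Keq = 3.5340e-05 ⇒ Q>K, reverse
Step 1:
                   A          M          J          L
  Initial    0.02968     0.7954    0.02779     0.1845
  Change     0.09204    0.09204     0.1841    -0.1841
  Equil       0.1217     0.8874     0.2119 4.1397e-04
  solve Keq expr → x = -0.09204; check Q = 3.5340e-05
Then remove 1.4970e-04 M of L.
Step 2:
                   A          M          J          L
  Initial     0.1217     0.8874     0.2119 2.6427e-04
  Change  -7.4632e-05 -7.4632e-05 -1.4926e-04 1.4926e-04
  Equil       0.1216     0.8874     0.2117 4.1354e-04
  solve Keq expr → x = 7.4632e-05; check Q = 3.5340e-05
Then add 0.0333 M of L.
Step 3:
                   A          M          J          L
  Initial     0.1216     0.8874     0.2117    0.03371
  Change      0.0166     0.0166     0.0332    -0.0332
  Equil       0.1382      0.904     0.2449 5.1472e-04
  solve Keq expr → x = -0.0166; check Q = 3.5340e-05

[J]_eq = 0.2449 M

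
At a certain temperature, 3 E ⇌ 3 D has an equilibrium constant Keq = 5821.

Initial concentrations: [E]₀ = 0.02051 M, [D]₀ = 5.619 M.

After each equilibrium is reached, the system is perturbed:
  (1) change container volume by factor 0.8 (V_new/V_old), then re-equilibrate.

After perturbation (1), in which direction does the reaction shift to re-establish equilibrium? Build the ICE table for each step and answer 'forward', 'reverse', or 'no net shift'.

Direction: no net shift

Q₀ = 2.0563e+07 vs Keq = 5821 ⇒ Q>K, reverse
Step 1:
                   E          D
  I          0.02051      5.619
  C           0.2765    -0.2765
  E            0.297      5.343
  solve Keq expr → x = -0.09216; check Q = 5821
Then change container volume by factor 0.8 (V_new/V_old).
Step 2:
                   E          D
  I           0.3712      6.678
  C                0          0
  E           0.3712      6.678
  solve Keq expr → x = 0; check Q = 5821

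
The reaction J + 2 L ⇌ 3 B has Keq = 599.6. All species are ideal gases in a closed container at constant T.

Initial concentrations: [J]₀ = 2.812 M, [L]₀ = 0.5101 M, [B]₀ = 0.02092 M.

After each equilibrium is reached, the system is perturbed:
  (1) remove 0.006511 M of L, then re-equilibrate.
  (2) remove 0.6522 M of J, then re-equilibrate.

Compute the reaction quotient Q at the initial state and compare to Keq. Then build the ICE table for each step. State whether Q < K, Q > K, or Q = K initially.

Q₀ = 1.2513e-05 vs Keq = 599.6 ⇒ Q<K, forward
Step 1:
                  J         L         B
  I           2.812    0.5101   0.02092
  C         -0.2466   -0.4932    0.7398
  E           2.565   0.01692    0.7607
  solve Keq expr → x = 0.2466; check Q = 599.6
Then remove 0.006511 M of L.
Step 2:
                  J         L         B
  I           2.565   0.01041    0.7607
  C        0.003096  0.006192 -0.009288
  E           2.569    0.0166    0.7514
  solve Keq expr → x = -0.003096; check Q = 599.6
Then remove 0.6522 M of J.
Step 3:
                  J         L         B
  I           1.916    0.0166    0.7514
  C        0.001235   0.00247 -0.003705
  E           1.918   0.01907    0.7477
  solve Keq expr → x = -0.001235; check Q = 599.6

Q₀ = 1.2513e-05; Q < K (proceeds forward)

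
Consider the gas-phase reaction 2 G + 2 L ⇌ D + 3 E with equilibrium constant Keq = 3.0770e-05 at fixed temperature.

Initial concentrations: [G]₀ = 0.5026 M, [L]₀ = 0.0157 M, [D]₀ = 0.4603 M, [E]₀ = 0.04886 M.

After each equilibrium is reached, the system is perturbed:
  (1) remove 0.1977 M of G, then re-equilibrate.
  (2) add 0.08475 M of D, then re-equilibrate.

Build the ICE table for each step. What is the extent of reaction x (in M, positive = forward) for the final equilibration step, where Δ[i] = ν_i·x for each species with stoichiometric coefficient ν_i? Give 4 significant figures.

x = -4.7047e-05 M

Q₀ = 0.8623 vs Keq = 3.0770e-05 ⇒ Q>K, reverse
Step 1:
                   G          L          D          E
  I           0.5026     0.0157     0.4603    0.04886
  C          0.03027    0.03027   -0.01513    -0.0454
  E           0.5329    0.04597     0.4452   0.003461
  solve Keq expr → x = -0.01513; check Q = 3.0770e-05
Then remove 0.1977 M of G.
Step 2:
                   G          L          D          E
  I           0.3352    0.04597     0.4452   0.003461
  C       5.9651e-04 5.9651e-04 -2.9826e-04 -8.9477e-04
  E           0.3358    0.04656     0.4449   0.002567
  solve Keq expr → x = -2.9826e-04; check Q = 3.0770e-05
Then add 0.08475 M of D.
Step 3:
                   G          L          D          E
  I           0.3358    0.04656     0.5296   0.002567
  C       9.4095e-05 9.4095e-05 -4.7047e-05 -1.4114e-04
  E           0.3359    0.04666     0.5296   0.002425
  solve Keq expr → x = -4.7047e-05; check Q = 3.0770e-05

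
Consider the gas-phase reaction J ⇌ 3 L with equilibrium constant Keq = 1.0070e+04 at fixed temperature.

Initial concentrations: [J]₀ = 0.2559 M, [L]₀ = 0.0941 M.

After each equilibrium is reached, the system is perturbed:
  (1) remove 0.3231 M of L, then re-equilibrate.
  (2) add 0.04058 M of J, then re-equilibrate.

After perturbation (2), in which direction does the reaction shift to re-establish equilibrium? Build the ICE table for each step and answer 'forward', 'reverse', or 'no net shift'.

Q₀ = 0.003256 vs Keq = 1.0070e+04 ⇒ Q<K, forward
Step 1:
                    J           L
  Initial      0.2559      0.0941
  Change      -0.2558      0.7675
  Equil    6.3519e-05      0.8616
  solve Keq expr → x = 0.2558; check Q = 1.0070e+04
Then remove 0.3231 M of L.
Step 2:
                    J           L
  Initial  6.3519e-05      0.5385
  Change  -4.7998e-05  1.4400e-04
  Equil    1.5520e-05      0.5387
  solve Keq expr → x = 4.7998e-05; check Q = 1.0070e+04
Then add 0.04058 M of J.
Step 3:
                    J           L
  Initial      0.0406      0.5387
  Change     -0.04057      0.1217
  Equil    2.8596e-05      0.6604
  solve Keq expr → x = 0.04057; check Q = 1.0070e+04

Direction: forward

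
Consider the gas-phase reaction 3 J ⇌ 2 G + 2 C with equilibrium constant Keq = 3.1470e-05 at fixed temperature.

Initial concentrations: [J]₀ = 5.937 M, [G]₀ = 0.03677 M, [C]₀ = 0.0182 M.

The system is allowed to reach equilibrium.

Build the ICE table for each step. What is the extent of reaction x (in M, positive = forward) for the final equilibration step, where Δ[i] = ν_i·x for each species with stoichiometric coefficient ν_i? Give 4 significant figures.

Q₀ = 2.1401e-09 vs Keq = 3.1470e-05 ⇒ Q<K, forward
Step 1:
                   J          G          C
  init         5.937    0.03677     0.0182
  Δ          -0.3664     0.2443     0.2443
  eq           5.571      0.281     0.2625
  solve Keq expr → x = 0.1221; check Q = 3.1470e-05

x = 0.1221 M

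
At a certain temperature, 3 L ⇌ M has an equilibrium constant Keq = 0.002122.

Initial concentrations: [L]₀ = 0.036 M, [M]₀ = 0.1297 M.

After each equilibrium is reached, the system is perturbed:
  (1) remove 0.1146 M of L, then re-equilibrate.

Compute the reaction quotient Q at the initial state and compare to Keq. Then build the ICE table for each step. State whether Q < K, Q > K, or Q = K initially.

Q₀ = 2780; Q > K (proceeds reverse)

Q₀ = 2780 vs Keq = 0.002122 ⇒ Q>K, reverse
Step 1:
                   L          M
  init         0.036     0.1297
  Δ           0.3886    -0.1295
  eq          0.4246 1.6245e-04
  solve Keq expr → x = -0.1295; check Q = 0.002122
Then remove 0.1146 M of L.
Step 2:
                   L          M
  init          0.31 1.6245e-04
  Δ       2.9714e-04 -9.9045e-05
  eq          0.3103 6.3406e-05
  solve Keq expr → x = -9.9045e-05; check Q = 0.002122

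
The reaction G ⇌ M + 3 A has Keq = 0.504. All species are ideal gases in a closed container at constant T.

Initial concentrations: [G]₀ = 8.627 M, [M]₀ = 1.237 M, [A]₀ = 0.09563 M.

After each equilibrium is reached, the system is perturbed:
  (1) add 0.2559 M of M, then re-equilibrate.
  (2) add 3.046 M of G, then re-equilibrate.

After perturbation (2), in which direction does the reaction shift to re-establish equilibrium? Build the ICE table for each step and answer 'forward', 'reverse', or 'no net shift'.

Q₀ = 1.2540e-04 vs Keq = 0.504 ⇒ Q<K, forward
Step 1:
                  G         M         A
  Initial     8.627     1.237   0.09563
  Change    -0.4203    0.4203     1.261
  Equil       8.207     1.657     1.356
  solve Keq expr → x = 0.4203; check Q = 0.504
Then add 0.2559 M of M.
Step 2:
                  G         M         A
  Initial     8.207     1.913     1.356
  Change    0.01933  -0.01933  -0.05799
  Equil       8.226     1.894     1.298
  solve Keq expr → x = -0.01933; check Q = 0.504
Then add 3.046 M of G.
Step 3:
                  G         M         A
  Initial     11.27     1.894     1.298
  Change   -0.04366   0.04366     0.131
  Equil       11.23     1.938     1.429
  solve Keq expr → x = 0.04366; check Q = 0.504

Direction: forward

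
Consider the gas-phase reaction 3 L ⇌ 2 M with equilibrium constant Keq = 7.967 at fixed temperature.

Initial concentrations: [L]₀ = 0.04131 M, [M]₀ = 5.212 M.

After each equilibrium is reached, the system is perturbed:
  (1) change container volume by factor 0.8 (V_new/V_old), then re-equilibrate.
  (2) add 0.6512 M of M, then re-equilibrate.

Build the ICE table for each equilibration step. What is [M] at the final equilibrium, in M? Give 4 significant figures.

[M]_eq = 6.088 M

Q₀ = 3.8534e+05 vs Keq = 7.967 ⇒ Q>K, reverse
Step 1:
                  L         M
  I         0.04131     5.212
  C           1.293   -0.8619
  E           1.334      4.35
  solve Keq expr → x = -0.431; check Q = 7.967
Then change container volume by factor 0.8 (V_new/V_old).
Step 2:
                  L         M
  I           1.668     5.438
  C         -0.1061   0.07076
  E           1.562     5.508
  solve Keq expr → x = 0.03538; check Q = 7.967
Then add 0.6512 M of M.
Step 3:
                  L         M
  I           1.562      6.16
  C          0.1077  -0.07178
  E           1.669     6.088
  solve Keq expr → x = -0.03589; check Q = 7.967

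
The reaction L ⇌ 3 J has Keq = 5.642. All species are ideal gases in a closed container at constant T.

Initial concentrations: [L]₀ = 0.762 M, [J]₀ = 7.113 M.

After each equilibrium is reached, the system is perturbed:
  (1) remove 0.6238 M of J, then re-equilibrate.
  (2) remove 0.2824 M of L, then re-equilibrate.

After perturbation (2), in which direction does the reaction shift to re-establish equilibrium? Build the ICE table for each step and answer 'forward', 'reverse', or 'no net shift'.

Direction: reverse

Q₀ = 472.3 vs Keq = 5.642 ⇒ Q>K, reverse
Step 1:
                    L           J
  I             0.762       7.113
  C             1.583      -4.748
  E             2.345       2.365
  solve Keq expr → x = -1.583; check Q = 5.642
Then remove 0.6238 M of J.
Step 2:
                    L           J
  I             2.345       1.741
  C           -0.1865      0.5594
  E             2.158       2.301
  solve Keq expr → x = 0.1865; check Q = 5.642
Then remove 0.2824 M of L.
Step 3:
                    L           J
  I             1.876       2.301
  C           0.03101    -0.09304
  E             1.907       2.208
  solve Keq expr → x = -0.03101; check Q = 5.642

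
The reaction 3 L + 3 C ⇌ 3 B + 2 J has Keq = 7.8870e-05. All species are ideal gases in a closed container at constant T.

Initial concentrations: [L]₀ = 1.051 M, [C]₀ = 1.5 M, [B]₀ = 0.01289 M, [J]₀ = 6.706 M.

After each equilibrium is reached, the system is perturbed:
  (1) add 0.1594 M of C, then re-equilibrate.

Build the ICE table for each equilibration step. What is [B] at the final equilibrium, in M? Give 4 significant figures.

Q₀ = 2.4581e-05 vs Keq = 7.8870e-05 ⇒ Q<K, forward
Step 1:
                   L          C          B          J
  I            1.051        1.5    0.01289      6.706
  C        -0.005932  -0.005932   0.005932   0.003955
  E            1.045      1.494    0.01882       6.71
  solve Keq expr → x = 0.001977; check Q = 7.8870e-05
Then add 0.1594 M of C.
Step 2:
                   L          C          B          J
  I            1.045      1.653    0.01882       6.71
  C        -0.001942  -0.001942   0.001942   0.001295
  E            1.043      1.652    0.02076      6.711
  solve Keq expr → x = 6.4744e-04; check Q = 7.8870e-05

[B]_eq = 0.02076 M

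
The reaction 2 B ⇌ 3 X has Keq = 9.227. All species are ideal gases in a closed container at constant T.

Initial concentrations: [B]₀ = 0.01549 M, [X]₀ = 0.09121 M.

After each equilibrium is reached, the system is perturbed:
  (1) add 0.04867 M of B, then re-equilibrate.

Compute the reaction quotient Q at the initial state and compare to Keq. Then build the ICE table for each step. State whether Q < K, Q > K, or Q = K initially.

Q₀ = 3.162 vs Keq = 9.227 ⇒ Q<K, forward
Step 1:
                   B          X
  Initial    0.01549    0.09121
  Change   -0.005227   0.007841
  Equil      0.01026    0.09905
  solve Keq expr → x = 0.002614; check Q = 9.227
Then add 0.04867 M of B.
Step 2:
                   B          X
  Initial    0.05893    0.09905
  Change    -0.03849    0.05774
  Equil      0.02044     0.1568
  solve Keq expr → x = 0.01925; check Q = 9.227

Q₀ = 3.162; Q < K (proceeds forward)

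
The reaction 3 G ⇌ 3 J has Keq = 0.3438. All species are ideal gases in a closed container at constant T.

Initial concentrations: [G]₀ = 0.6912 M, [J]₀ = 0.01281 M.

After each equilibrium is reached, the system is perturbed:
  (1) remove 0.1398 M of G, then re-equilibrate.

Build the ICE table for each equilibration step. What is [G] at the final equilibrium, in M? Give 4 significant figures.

Q₀ = 6.3656e-06 vs Keq = 0.3438 ⇒ Q<K, forward
Step 1:
                    G           J
  I            0.6912     0.01281
  C           -0.2772      0.2772
  E             0.414        0.29
  solve Keq expr → x = 0.0924; check Q = 0.3438
Then remove 0.1398 M of G.
Step 2:
                    G           J
  I            0.2742        0.29
  C           0.05759    -0.05759
  E            0.3318      0.2324
  solve Keq expr → x = -0.0192; check Q = 0.3438

[G]_eq = 0.3318 M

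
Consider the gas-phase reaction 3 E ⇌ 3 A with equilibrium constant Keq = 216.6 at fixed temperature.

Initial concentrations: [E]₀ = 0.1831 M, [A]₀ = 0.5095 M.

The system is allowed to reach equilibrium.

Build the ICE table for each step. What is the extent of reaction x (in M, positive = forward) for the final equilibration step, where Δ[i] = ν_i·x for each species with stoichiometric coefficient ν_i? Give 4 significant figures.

x = 0.02808 M

Q₀ = 21.55 vs Keq = 216.6 ⇒ Q<K, forward
Step 1:
                    E           A
  Initial      0.1831      0.5095
  Change     -0.08424     0.08424
  Equil       0.09886      0.5937
  solve Keq expr → x = 0.02808; check Q = 216.6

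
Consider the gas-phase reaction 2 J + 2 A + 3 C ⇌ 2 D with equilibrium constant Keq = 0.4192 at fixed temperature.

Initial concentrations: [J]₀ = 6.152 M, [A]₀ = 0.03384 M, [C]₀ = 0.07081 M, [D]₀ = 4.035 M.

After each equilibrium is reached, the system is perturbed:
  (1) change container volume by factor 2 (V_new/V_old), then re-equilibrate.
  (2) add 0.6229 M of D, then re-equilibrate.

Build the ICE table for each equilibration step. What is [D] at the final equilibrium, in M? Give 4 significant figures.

Q₀ = 1.0581e+06 vs Keq = 0.4192 ⇒ Q>K, reverse
Step 1:
                  J         A         C         D
  I           6.152   0.03384   0.07081     4.035
  C          0.6623    0.6623    0.9935   -0.6623
  E           6.814    0.6962     1.064     3.373
  solve Keq expr → x = -0.3312; check Q = 0.4192
Then change container volume by factor 2 (V_new/V_old).
Step 2:
                  J         A         C         D
  I           3.407    0.3481    0.5322     1.686
  C          0.2819    0.2819    0.4229   -0.2819
  E           3.689      0.63     0.955     1.404
  solve Keq expr → x = -0.141; check Q = 0.4192
Then add 0.6229 M of D.
Step 3:
                  J         A         C         D
  I           3.689      0.63     0.955     2.027
  C         0.08194   0.08194    0.1229  -0.08194
  E           3.771    0.7119     1.078     1.945
  solve Keq expr → x = -0.04097; check Q = 0.4192

[D]_eq = 1.945 M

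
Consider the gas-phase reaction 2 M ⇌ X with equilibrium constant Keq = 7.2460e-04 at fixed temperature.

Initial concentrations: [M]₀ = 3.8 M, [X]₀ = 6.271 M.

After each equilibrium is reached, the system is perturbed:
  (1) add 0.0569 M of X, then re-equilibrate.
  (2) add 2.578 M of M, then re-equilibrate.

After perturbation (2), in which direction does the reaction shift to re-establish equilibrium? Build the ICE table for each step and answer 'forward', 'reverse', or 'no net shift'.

Q₀ = 0.4343 vs Keq = 7.2460e-04 ⇒ Q>K, reverse
Step 1:
                   M          X
  I              3.8      6.271
  C            12.17     -6.086
  E            15.97     0.1849
  solve Keq expr → x = -6.086; check Q = 7.2460e-04
Then add 0.0569 M of X.
Step 2:
                   M          X
  I            15.97     0.2418
  C           0.1087   -0.05437
  E            16.08     0.1874
  solve Keq expr → x = -0.05437; check Q = 7.2460e-04
Then add 2.578 M of M.
Step 3:
                   M          X
  I            18.66     0.1874
  C          -0.1232    0.06158
  E            18.54      0.249
  solve Keq expr → x = 0.06158; check Q = 7.2460e-04

Direction: forward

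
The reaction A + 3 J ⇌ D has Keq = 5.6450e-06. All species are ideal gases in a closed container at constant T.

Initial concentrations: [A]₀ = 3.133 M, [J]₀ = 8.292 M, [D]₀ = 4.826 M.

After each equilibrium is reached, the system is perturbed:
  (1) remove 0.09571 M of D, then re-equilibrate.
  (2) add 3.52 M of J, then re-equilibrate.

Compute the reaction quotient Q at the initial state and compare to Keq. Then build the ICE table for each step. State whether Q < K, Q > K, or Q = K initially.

Q₀ = 0.002702 vs Keq = 5.6450e-06 ⇒ Q>K, reverse
Step 1:
                  A         J         D
  Initial     3.133     8.292     4.826
  Change      4.403     13.21    -4.403
  Equil       7.536      21.5    0.4229
  solve Keq expr → x = -4.403; check Q = 5.6450e-06
Then remove 0.09571 M of D.
Step 2:
                  A         J         D
  Initial     7.536      21.5    0.3272
  Change   -0.07785   -0.2336   0.07785
  Equil       7.458     21.27     0.405
  solve Keq expr → x = 0.07785; check Q = 5.6450e-06
Then add 3.52 M of J.
Step 3:
                  A         J         D
  Initial     7.458     24.79     0.405
  Change    -0.1806   -0.5417    0.1806
  Equil       7.278     24.25    0.5856
  solve Keq expr → x = 0.1806; check Q = 5.6450e-06

Q₀ = 0.002702; Q > K (proceeds reverse)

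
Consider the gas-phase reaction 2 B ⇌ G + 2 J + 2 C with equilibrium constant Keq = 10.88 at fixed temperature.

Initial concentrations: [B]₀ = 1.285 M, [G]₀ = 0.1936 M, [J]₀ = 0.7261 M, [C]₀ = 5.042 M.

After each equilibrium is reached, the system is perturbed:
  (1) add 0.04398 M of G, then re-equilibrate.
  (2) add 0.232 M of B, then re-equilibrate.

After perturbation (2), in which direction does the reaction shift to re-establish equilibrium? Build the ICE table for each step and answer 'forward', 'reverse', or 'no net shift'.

Q₀ = 1.571 vs Keq = 10.88 ⇒ Q<K, forward
Step 1:
                   B          G          J          C
  I            1.285     0.1936     0.7261      5.042
  C          -0.3038     0.1519     0.3038     0.3038
  E           0.9812     0.3455       1.03      5.346
  solve Keq expr → x = 0.1519; check Q = 10.88
Then add 0.04398 M of G.
Step 2:
                   B          G          J          C
  I           0.9812     0.3895       1.03      5.346
  C          0.02119   -0.01059   -0.02119   -0.02119
  E            1.002     0.3789      1.009      5.325
  solve Keq expr → x = -0.01059; check Q = 10.88
Then add 0.232 M of B.
Step 3:
                   B          G          J          C
  I            1.234     0.3789      1.009      5.325
  C         -0.07991    0.03996    0.07991    0.07991
  E            1.154     0.4189      1.089      5.405
  solve Keq expr → x = 0.03996; check Q = 10.88

Direction: forward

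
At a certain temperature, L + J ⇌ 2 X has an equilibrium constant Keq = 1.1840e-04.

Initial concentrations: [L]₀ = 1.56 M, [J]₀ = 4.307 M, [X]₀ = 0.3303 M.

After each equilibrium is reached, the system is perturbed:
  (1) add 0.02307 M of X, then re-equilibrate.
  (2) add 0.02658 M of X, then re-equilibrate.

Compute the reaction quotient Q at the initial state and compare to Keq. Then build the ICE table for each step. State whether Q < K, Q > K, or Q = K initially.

Q₀ = 0.01624; Q > K (proceeds reverse)

Q₀ = 0.01624 vs Keq = 1.1840e-04 ⇒ Q>K, reverse
Step 1:
                    L           J           X
  I              1.56       4.307      0.3303
  C            0.1501      0.1501     -0.3003
  E              1.71       4.457     0.03004
  solve Keq expr → x = -0.1501; check Q = 1.1840e-04
Then add 0.02307 M of X.
Step 2:
                    L           J           X
  I              1.71       4.457     0.05311
  C           0.01147     0.01147    -0.02293
  E             1.722       4.469     0.03018
  solve Keq expr → x = -0.01147; check Q = 1.1840e-04
Then add 0.02658 M of X.
Step 3:
                    L           J           X
  I             1.722       4.469     0.05676
  C           0.01321     0.01321    -0.02642
  E             1.735       4.482     0.03034
  solve Keq expr → x = -0.01321; check Q = 1.1840e-04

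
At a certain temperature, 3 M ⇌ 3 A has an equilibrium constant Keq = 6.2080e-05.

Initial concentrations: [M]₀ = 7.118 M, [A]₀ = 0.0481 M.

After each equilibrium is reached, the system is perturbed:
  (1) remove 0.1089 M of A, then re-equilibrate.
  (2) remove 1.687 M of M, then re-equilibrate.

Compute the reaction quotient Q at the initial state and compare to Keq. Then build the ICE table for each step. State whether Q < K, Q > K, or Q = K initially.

Q₀ = 3.0858e-07 vs Keq = 6.2080e-05 ⇒ Q<K, forward
Step 1:
                   M          A
  init         7.118     0.0481
  Δ          -0.2248     0.2248
  eq           6.893     0.2729
  solve Keq expr → x = 0.07495; check Q = 6.2080e-05
Then remove 0.1089 M of A.
Step 2:
                   M          A
  init         6.893      0.164
  Δ          -0.1048     0.1048
  eq           6.788     0.2688
  solve Keq expr → x = 0.03492; check Q = 6.2080e-05
Then remove 1.687 M of M.
Step 3:
                   M          A
  init         5.101     0.2688
  Δ          0.06425   -0.06425
  eq           5.166     0.2045
  solve Keq expr → x = -0.02142; check Q = 6.2080e-05

Q₀ = 3.0858e-07; Q < K (proceeds forward)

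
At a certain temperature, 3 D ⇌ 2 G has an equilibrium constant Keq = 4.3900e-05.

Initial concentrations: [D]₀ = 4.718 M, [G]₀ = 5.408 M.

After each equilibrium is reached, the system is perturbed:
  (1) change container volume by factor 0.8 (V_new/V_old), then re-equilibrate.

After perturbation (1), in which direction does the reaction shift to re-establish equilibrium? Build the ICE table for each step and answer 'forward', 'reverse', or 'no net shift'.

Q₀ = 0.2785 vs Keq = 4.3900e-05 ⇒ Q>K, reverse
Step 1:
                    D           G
  I             4.718       5.408
  C             7.678      -5.119
  E              12.4      0.2892
  solve Keq expr → x = -2.559; check Q = 4.3900e-05
Then change container volume by factor 0.8 (V_new/V_old).
Step 2:
                    D           G
  I              15.5      0.3615
  C          -0.06046      0.0403
  E             15.43      0.4018
  solve Keq expr → x = 0.02015; check Q = 4.3900e-05

Direction: forward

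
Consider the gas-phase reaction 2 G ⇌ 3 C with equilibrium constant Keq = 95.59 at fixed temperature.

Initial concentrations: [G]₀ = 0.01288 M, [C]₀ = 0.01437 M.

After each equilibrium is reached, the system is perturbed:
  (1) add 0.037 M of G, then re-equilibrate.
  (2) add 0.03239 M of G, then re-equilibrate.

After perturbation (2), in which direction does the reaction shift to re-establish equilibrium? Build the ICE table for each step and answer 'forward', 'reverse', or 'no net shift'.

Q₀ = 0.01789 vs Keq = 95.59 ⇒ Q<K, forward
Step 1:
                  G         C
  I         0.01288   0.01437
  C        -0.01227   0.01841
  E       6.0701e-04   0.03278
  solve Keq expr → x = 0.006136; check Q = 95.59
Then add 0.037 M of G.
Step 2:
                  G         C
  I         0.03761   0.03278
  C        -0.03506   0.05258
  E        0.002551   0.08536
  solve Keq expr → x = 0.01753; check Q = 95.59
Then add 0.03239 M of G.
Step 3:
                  G         C
  I         0.03494   0.08536
  C        -0.03012   0.04518
  E        0.004824    0.1305
  solve Keq expr → x = 0.01506; check Q = 95.59

Direction: forward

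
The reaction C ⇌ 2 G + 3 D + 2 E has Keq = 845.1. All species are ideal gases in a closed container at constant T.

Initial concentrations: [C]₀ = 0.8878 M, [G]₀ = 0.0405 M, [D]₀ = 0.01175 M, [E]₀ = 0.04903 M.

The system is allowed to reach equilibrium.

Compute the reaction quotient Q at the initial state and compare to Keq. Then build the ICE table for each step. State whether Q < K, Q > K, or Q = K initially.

Q₀ = 7.2050e-12; Q < K (proceeds forward)

Q₀ = 7.2050e-12 vs Keq = 845.1 ⇒ Q<K, forward
Step 1:
                  C         G         D         E
  init       0.8878    0.0405   0.01175   0.04903
  Δ          -0.783     1.566     2.349     1.566
  eq         0.1048     1.606     2.361     1.615
  solve Keq expr → x = 0.783; check Q = 845.1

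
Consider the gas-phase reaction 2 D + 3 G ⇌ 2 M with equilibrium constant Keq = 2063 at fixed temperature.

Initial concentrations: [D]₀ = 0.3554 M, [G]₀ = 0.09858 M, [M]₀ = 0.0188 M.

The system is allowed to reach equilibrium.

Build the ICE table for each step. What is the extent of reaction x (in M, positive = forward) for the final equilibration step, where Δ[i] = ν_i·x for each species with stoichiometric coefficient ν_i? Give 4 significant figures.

x = 0.02351 M

Q₀ = 2.921 vs Keq = 2063 ⇒ Q<K, forward
Step 1:
                    D           G           M
  init         0.3554     0.09858      0.0188
  Δ          -0.04702    -0.07053     0.04702
  eq           0.3084     0.02805     0.06582
  solve Keq expr → x = 0.02351; check Q = 2063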